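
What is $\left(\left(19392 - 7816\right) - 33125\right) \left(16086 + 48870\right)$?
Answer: $-1399736844$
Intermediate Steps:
$\left(\left(19392 - 7816\right) - 33125\right) \left(16086 + 48870\right) = \left(11576 - 33125\right) 64956 = \left(-21549\right) 64956 = -1399736844$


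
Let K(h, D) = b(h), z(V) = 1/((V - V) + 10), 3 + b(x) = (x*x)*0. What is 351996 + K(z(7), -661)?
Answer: 351993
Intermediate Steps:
b(x) = -3 (b(x) = -3 + (x*x)*0 = -3 + x²*0 = -3 + 0 = -3)
z(V) = ⅒ (z(V) = 1/(0 + 10) = 1/10 = ⅒)
K(h, D) = -3
351996 + K(z(7), -661) = 351996 - 3 = 351993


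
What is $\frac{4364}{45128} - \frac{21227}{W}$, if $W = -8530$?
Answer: $\frac{62197311}{24058865} \approx 2.5852$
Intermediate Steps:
$\frac{4364}{45128} - \frac{21227}{W} = \frac{4364}{45128} - \frac{21227}{-8530} = 4364 \cdot \frac{1}{45128} - - \frac{21227}{8530} = \frac{1091}{11282} + \frac{21227}{8530} = \frac{62197311}{24058865}$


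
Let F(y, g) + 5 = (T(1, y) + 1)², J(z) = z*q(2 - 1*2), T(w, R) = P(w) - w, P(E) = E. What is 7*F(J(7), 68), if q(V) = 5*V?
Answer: -28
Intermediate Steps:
T(w, R) = 0 (T(w, R) = w - w = 0)
J(z) = 0 (J(z) = z*(5*(2 - 1*2)) = z*(5*(2 - 2)) = z*(5*0) = z*0 = 0)
F(y, g) = -4 (F(y, g) = -5 + (0 + 1)² = -5 + 1² = -5 + 1 = -4)
7*F(J(7), 68) = 7*(-4) = -28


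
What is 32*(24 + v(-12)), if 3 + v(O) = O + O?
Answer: -96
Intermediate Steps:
v(O) = -3 + 2*O (v(O) = -3 + (O + O) = -3 + 2*O)
32*(24 + v(-12)) = 32*(24 + (-3 + 2*(-12))) = 32*(24 + (-3 - 24)) = 32*(24 - 27) = 32*(-3) = -96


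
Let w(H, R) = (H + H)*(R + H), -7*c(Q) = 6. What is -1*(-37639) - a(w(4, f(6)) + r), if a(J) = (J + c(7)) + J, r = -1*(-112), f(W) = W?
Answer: 260791/7 ≈ 37256.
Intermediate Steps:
c(Q) = -6/7 (c(Q) = -⅐*6 = -6/7)
w(H, R) = 2*H*(H + R) (w(H, R) = (2*H)*(H + R) = 2*H*(H + R))
r = 112
a(J) = -6/7 + 2*J (a(J) = (J - 6/7) + J = (-6/7 + J) + J = -6/7 + 2*J)
-1*(-37639) - a(w(4, f(6)) + r) = -1*(-37639) - (-6/7 + 2*(2*4*(4 + 6) + 112)) = 37639 - (-6/7 + 2*(2*4*10 + 112)) = 37639 - (-6/7 + 2*(80 + 112)) = 37639 - (-6/7 + 2*192) = 37639 - (-6/7 + 384) = 37639 - 1*2682/7 = 37639 - 2682/7 = 260791/7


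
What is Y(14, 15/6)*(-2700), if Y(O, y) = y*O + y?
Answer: -101250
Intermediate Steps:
Y(O, y) = y + O*y (Y(O, y) = O*y + y = y + O*y)
Y(14, 15/6)*(-2700) = ((15/6)*(1 + 14))*(-2700) = ((15*(⅙))*15)*(-2700) = ((5/2)*15)*(-2700) = (75/2)*(-2700) = -101250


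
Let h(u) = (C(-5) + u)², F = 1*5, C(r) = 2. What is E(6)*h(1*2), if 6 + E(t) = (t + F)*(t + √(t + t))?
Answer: 960 + 352*√3 ≈ 1569.7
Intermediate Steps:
F = 5
h(u) = (2 + u)²
E(t) = -6 + (5 + t)*(t + √2*√t) (E(t) = -6 + (t + 5)*(t + √(t + t)) = -6 + (5 + t)*(t + √(2*t)) = -6 + (5 + t)*(t + √2*√t))
E(6)*h(1*2) = (-6 + 6² + 5*6 + √2*6^(3/2) + 5*√2*√6)*(2 + 1*2)² = (-6 + 36 + 30 + √2*(6*√6) + 10*√3)*(2 + 2)² = (-6 + 36 + 30 + 12*√3 + 10*√3)*4² = (60 + 22*√3)*16 = 960 + 352*√3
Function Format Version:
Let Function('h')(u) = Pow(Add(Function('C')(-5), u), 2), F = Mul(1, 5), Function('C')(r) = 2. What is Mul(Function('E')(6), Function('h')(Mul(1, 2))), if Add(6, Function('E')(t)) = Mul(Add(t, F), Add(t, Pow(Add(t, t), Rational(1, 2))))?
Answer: Add(960, Mul(352, Pow(3, Rational(1, 2)))) ≈ 1569.7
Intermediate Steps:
F = 5
Function('h')(u) = Pow(Add(2, u), 2)
Function('E')(t) = Add(-6, Mul(Add(5, t), Add(t, Mul(Pow(2, Rational(1, 2)), Pow(t, Rational(1, 2)))))) (Function('E')(t) = Add(-6, Mul(Add(t, 5), Add(t, Pow(Add(t, t), Rational(1, 2))))) = Add(-6, Mul(Add(5, t), Add(t, Pow(Mul(2, t), Rational(1, 2))))) = Add(-6, Mul(Add(5, t), Add(t, Mul(Pow(2, Rational(1, 2)), Pow(t, Rational(1, 2)))))))
Mul(Function('E')(6), Function('h')(Mul(1, 2))) = Mul(Add(-6, Pow(6, 2), Mul(5, 6), Mul(Pow(2, Rational(1, 2)), Pow(6, Rational(3, 2))), Mul(5, Pow(2, Rational(1, 2)), Pow(6, Rational(1, 2)))), Pow(Add(2, Mul(1, 2)), 2)) = Mul(Add(-6, 36, 30, Mul(Pow(2, Rational(1, 2)), Mul(6, Pow(6, Rational(1, 2)))), Mul(10, Pow(3, Rational(1, 2)))), Pow(Add(2, 2), 2)) = Mul(Add(-6, 36, 30, Mul(12, Pow(3, Rational(1, 2))), Mul(10, Pow(3, Rational(1, 2)))), Pow(4, 2)) = Mul(Add(60, Mul(22, Pow(3, Rational(1, 2)))), 16) = Add(960, Mul(352, Pow(3, Rational(1, 2))))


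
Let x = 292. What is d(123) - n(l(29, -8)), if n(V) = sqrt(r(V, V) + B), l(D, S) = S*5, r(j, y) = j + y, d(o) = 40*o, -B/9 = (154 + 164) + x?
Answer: 4920 - I*sqrt(5570) ≈ 4920.0 - 74.632*I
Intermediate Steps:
B = -5490 (B = -9*((154 + 164) + 292) = -9*(318 + 292) = -9*610 = -5490)
l(D, S) = 5*S
n(V) = sqrt(-5490 + 2*V) (n(V) = sqrt((V + V) - 5490) = sqrt(2*V - 5490) = sqrt(-5490 + 2*V))
d(123) - n(l(29, -8)) = 40*123 - sqrt(-5490 + 2*(5*(-8))) = 4920 - sqrt(-5490 + 2*(-40)) = 4920 - sqrt(-5490 - 80) = 4920 - sqrt(-5570) = 4920 - I*sqrt(5570)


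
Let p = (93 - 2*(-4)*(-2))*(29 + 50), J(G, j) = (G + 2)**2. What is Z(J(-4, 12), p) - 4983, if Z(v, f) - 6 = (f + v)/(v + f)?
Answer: -4976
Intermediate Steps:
J(G, j) = (2 + G)**2
p = 6083 (p = (93 + 8*(-2))*79 = (93 - 16)*79 = 77*79 = 6083)
Z(v, f) = 7 (Z(v, f) = 6 + (f + v)/(v + f) = 6 + (f + v)/(f + v) = 6 + 1 = 7)
Z(J(-4, 12), p) - 4983 = 7 - 4983 = -4976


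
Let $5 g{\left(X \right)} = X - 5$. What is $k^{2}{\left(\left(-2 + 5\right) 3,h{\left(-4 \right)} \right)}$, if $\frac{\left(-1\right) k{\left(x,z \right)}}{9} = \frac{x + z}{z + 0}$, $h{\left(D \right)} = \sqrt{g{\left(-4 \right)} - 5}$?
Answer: $- \frac{30051}{34} - \frac{729 i \sqrt{170}}{17} \approx -883.85 - 559.12 i$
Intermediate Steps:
$g{\left(X \right)} = -1 + \frac{X}{5}$ ($g{\left(X \right)} = \frac{X - 5}{5} = \frac{-5 + X}{5} = -1 + \frac{X}{5}$)
$h{\left(D \right)} = \frac{i \sqrt{170}}{5}$ ($h{\left(D \right)} = \sqrt{\left(-1 + \frac{1}{5} \left(-4\right)\right) - 5} = \sqrt{\left(-1 - \frac{4}{5}\right) - 5} = \sqrt{- \frac{9}{5} - 5} = \sqrt{- \frac{34}{5}} = \frac{i \sqrt{170}}{5}$)
$k{\left(x,z \right)} = - \frac{9 \left(x + z\right)}{z}$ ($k{\left(x,z \right)} = - 9 \frac{x + z}{z + 0} = - 9 \frac{x + z}{z} = - \frac{9 \left(x + z\right)}{z}$)
$k^{2}{\left(\left(-2 + 5\right) 3,h{\left(-4 \right)} \right)} = \left(-9 - \frac{9 \left(-2 + 5\right) 3}{\frac{1}{5} i \sqrt{170}}\right)^{2} = \left(-9 - 9 \cdot 3 \cdot 3 \left(- \frac{i \sqrt{170}}{34}\right)\right)^{2} = \left(-9 - 81 \left(- \frac{i \sqrt{170}}{34}\right)\right)^{2} = \left(-9 + \frac{81 i \sqrt{170}}{34}\right)^{2}$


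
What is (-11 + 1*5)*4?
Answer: -24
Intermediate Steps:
(-11 + 1*5)*4 = (-11 + 5)*4 = -6*4 = -24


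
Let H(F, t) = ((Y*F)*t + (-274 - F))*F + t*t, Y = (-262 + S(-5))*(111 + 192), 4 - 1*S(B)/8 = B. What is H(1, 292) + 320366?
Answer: -16405085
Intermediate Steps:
S(B) = 32 - 8*B
Y = -57570 (Y = (-262 + (32 - 8*(-5)))*(111 + 192) = (-262 + (32 + 40))*303 = (-262 + 72)*303 = -190*303 = -57570)
H(F, t) = t² + F*(-274 - F - 57570*F*t) (H(F, t) = ((-57570*F)*t + (-274 - F))*F + t*t = (-57570*F*t + (-274 - F))*F + t² = (-274 - F - 57570*F*t)*F + t² = F*(-274 - F - 57570*F*t) + t² = t² + F*(-274 - F - 57570*F*t))
H(1, 292) + 320366 = (292² - 1*1² - 274*1 - 57570*292*1²) + 320366 = (85264 - 1*1 - 274 - 57570*292*1) + 320366 = (85264 - 1 - 274 - 16810440) + 320366 = -16725451 + 320366 = -16405085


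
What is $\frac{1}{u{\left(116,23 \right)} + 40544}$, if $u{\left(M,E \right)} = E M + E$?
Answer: $\frac{1}{43235} \approx 2.3129 \cdot 10^{-5}$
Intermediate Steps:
$u{\left(M,E \right)} = E + E M$
$\frac{1}{u{\left(116,23 \right)} + 40544} = \frac{1}{23 \left(1 + 116\right) + 40544} = \frac{1}{23 \cdot 117 + 40544} = \frac{1}{2691 + 40544} = \frac{1}{43235}$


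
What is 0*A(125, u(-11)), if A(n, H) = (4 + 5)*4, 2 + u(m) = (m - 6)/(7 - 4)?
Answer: 0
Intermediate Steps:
u(m) = -4 + m/3 (u(m) = -2 + (m - 6)/(7 - 4) = -2 + (-6 + m)/3 = -2 + (-6 + m)*(1/3) = -2 + (-2 + m/3) = -4 + m/3)
A(n, H) = 36 (A(n, H) = 9*4 = 36)
0*A(125, u(-11)) = 0*36 = 0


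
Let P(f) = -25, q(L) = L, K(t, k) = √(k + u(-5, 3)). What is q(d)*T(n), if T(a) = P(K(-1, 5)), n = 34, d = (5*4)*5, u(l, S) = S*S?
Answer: -2500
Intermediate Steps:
u(l, S) = S²
K(t, k) = √(9 + k) (K(t, k) = √(k + 3²) = √(k + 9) = √(9 + k))
d = 100 (d = 20*5 = 100)
T(a) = -25
q(d)*T(n) = 100*(-25) = -2500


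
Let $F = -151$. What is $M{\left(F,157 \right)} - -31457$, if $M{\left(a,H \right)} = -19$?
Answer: $31438$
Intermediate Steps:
$M{\left(F,157 \right)} - -31457 = -19 - -31457 = -19 + 31457 = 31438$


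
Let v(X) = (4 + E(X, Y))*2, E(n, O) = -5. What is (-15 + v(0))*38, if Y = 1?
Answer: -646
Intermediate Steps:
v(X) = -2 (v(X) = (4 - 5)*2 = -1*2 = -2)
(-15 + v(0))*38 = (-15 - 2)*38 = -17*38 = -646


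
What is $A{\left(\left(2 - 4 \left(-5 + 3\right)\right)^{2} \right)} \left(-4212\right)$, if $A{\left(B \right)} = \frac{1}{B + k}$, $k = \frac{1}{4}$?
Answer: $- \frac{16848}{401} \approx -42.015$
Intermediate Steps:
$k = \frac{1}{4} \approx 0.25$
$A{\left(B \right)} = \frac{1}{\frac{1}{4} + B}$ ($A{\left(B \right)} = \frac{1}{B + \frac{1}{4}} = \frac{1}{\frac{1}{4} + B}$)
$A{\left(\left(2 - 4 \left(-5 + 3\right)\right)^{2} \right)} \left(-4212\right) = \frac{4}{1 + 4 \left(2 - 4 \left(-5 + 3\right)\right)^{2}} \left(-4212\right) = \frac{4}{1 + 4 \left(2 - -8\right)^{2}} \left(-4212\right) = \frac{4}{1 + 4 \left(2 + 8\right)^{2}} \left(-4212\right) = \frac{4}{1 + 4 \cdot 10^{2}} \left(-4212\right) = \frac{4}{1 + 4 \cdot 100} \left(-4212\right) = \frac{4}{1 + 400} \left(-4212\right) = \frac{4}{401} \left(-4212\right) = - \frac{16848}{401}$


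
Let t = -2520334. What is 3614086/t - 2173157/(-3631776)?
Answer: -3824234661149/4576644266592 ≈ -0.83560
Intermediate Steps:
3614086/t - 2173157/(-3631776) = 3614086/(-2520334) - 2173157/(-3631776) = 3614086*(-1/2520334) - 2173157*(-1/3631776) = -1807043/1260167 + 2173157/3631776 = -3824234661149/4576644266592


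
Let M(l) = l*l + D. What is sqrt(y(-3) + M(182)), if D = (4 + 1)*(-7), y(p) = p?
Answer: sqrt(33086) ≈ 181.90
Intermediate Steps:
D = -35 (D = 5*(-7) = -35)
M(l) = -35 + l**2 (M(l) = l*l - 35 = l**2 - 35 = -35 + l**2)
sqrt(y(-3) + M(182)) = sqrt(-3 + (-35 + 182**2)) = sqrt(-3 + (-35 + 33124)) = sqrt(-3 + 33089) = sqrt(33086)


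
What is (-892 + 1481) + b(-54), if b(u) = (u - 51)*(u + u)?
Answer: 11929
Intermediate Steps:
b(u) = 2*u*(-51 + u) (b(u) = (-51 + u)*(2*u) = 2*u*(-51 + u))
(-892 + 1481) + b(-54) = (-892 + 1481) + 2*(-54)*(-51 - 54) = 589 + 2*(-54)*(-105) = 589 + 11340 = 11929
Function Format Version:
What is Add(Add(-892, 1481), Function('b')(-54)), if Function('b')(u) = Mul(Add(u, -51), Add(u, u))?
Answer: 11929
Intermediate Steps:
Function('b')(u) = Mul(2, u, Add(-51, u)) (Function('b')(u) = Mul(Add(-51, u), Mul(2, u)) = Mul(2, u, Add(-51, u)))
Add(Add(-892, 1481), Function('b')(-54)) = Add(Add(-892, 1481), Mul(2, -54, Add(-51, -54))) = Add(589, Mul(2, -54, -105)) = Add(589, 11340) = 11929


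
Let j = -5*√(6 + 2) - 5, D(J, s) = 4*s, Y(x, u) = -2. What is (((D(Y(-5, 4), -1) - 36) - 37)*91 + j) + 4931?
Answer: -2081 - 10*√2 ≈ -2095.1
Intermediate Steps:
j = -5 - 10*√2 (j = -10*√2 - 5 = -5 - 10*√2 ≈ -19.142)
(((D(Y(-5, 4), -1) - 36) - 37)*91 + j) + 4931 = (((4*(-1) - 36) - 37)*91 + (-5 - 10*√2)) + 4931 = (((-4 - 36) - 37)*91 + (-5 - 10*√2)) + 4931 = ((-40 - 37)*91 + (-5 - 10*√2)) + 4931 = (-77*91 + (-5 - 10*√2)) + 4931 = (-7007 + (-5 - 10*√2)) + 4931 = (-7012 - 10*√2) + 4931 = -2081 - 10*√2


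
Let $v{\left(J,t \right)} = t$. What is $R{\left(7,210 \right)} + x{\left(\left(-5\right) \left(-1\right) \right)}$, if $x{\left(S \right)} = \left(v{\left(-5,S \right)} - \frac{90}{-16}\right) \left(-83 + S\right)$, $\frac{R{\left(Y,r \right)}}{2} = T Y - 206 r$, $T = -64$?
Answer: $- \frac{352979}{4} \approx -88245.0$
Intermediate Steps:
$R{\left(Y,r \right)} = - 412 r - 128 Y$ ($R{\left(Y,r \right)} = 2 \left(- 64 Y - 206 r\right) = 2 \left(- 206 r - 64 Y\right) = - 412 r - 128 Y$)
$x{\left(S \right)} = \left(-83 + S\right) \left(\frac{45}{8} + S\right)$ ($x{\left(S \right)} = \left(S - \frac{90}{-16}\right) \left(-83 + S\right) = \left(S - - \frac{45}{8}\right) \left(-83 + S\right) = \left(S + \frac{45}{8}\right) \left(-83 + S\right) = \left(\frac{45}{8} + S\right) \left(-83 + S\right) = \left(-83 + S\right) \left(\frac{45}{8} + S\right)$)
$R{\left(7,210 \right)} + x{\left(\left(-5\right) \left(-1\right) \right)} = \left(\left(-412\right) 210 - 896\right) - \left(\frac{3735}{8} - 25 + \frac{619}{8} \left(-5\right) \left(-1\right)\right) = \left(-86520 - 896\right) - \left(\frac{3415}{4} - 25\right) = -87416 - \frac{3315}{4} = - \frac{352979}{4}$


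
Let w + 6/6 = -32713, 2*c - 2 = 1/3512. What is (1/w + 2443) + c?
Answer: 280795005037/114891568 ≈ 2444.0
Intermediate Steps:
c = 7025/7024 (c = 1 + (½)/3512 = 1 + (½)*(1/3512) = 1 + 1/7024 = 7025/7024 ≈ 1.0001)
w = -32714 (w = -1 - 32713 = -32714)
(1/w + 2443) + c = (1/(-32714) + 2443) + 7025/7024 = (-1/32714 + 2443) + 7025/7024 = 79920301/32714 + 7025/7024 = 280795005037/114891568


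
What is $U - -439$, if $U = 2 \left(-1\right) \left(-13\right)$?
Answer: $465$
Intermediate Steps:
$U = 26$ ($U = \left(-2\right) \left(-13\right) = 26$)
$U - -439 = 26 - -439 = 26 + 439 = 465$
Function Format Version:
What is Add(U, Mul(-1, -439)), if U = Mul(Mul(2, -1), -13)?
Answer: 465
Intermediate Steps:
U = 26 (U = Mul(-2, -13) = 26)
Add(U, Mul(-1, -439)) = Add(26, Mul(-1, -439)) = Add(26, 439) = 465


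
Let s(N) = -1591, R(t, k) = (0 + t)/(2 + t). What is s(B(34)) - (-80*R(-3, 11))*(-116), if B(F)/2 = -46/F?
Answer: -29431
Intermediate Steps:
B(F) = -92/F (B(F) = 2*(-46/F) = -92/F)
R(t, k) = t/(2 + t)
s(B(34)) - (-80*R(-3, 11))*(-116) = -1591 - (-(-240)/(2 - 3))*(-116) = -1591 - (-(-240)/(-1))*(-116) = -1591 - (-(-240)*(-1))*(-116) = -1591 - (-80*3)*(-116) = -1591 - (-240)*(-116) = -1591 - 1*27840 = -1591 - 27840 = -29431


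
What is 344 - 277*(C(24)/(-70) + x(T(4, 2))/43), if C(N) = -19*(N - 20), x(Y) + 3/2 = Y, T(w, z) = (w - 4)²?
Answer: 159289/3010 ≈ 52.920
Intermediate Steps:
T(w, z) = (-4 + w)²
x(Y) = -3/2 + Y
C(N) = 380 - 19*N (C(N) = -19*(-20 + N) = 380 - 19*N)
344 - 277*(C(24)/(-70) + x(T(4, 2))/43) = 344 - 277*((380 - 19*24)/(-70) + (-3/2 + (-4 + 4)²)/43) = 344 - 277*((380 - 456)*(-1/70) + (-3/2 + 0²)*(1/43)) = 344 - 277*(-76*(-1/70) + (-3/2 + 0)*(1/43)) = 344 - 277*(38/35 - 3/2*1/43) = 344 - 277*(38/35 - 3/86) = 344 - 277*3163/3010 = 344 - 876151/3010 = 159289/3010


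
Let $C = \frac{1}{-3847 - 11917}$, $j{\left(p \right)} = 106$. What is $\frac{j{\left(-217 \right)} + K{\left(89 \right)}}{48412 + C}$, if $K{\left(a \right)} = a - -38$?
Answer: $\frac{3673012}{763166767} \approx 0.0048129$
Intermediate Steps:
$K{\left(a \right)} = 38 + a$ ($K{\left(a \right)} = a + 38 = 38 + a$)
$C = - \frac{1}{15764}$ ($C = \frac{1}{-15764} = - \frac{1}{15764} \approx -6.3436 \cdot 10^{-5}$)
$\frac{j{\left(-217 \right)} + K{\left(89 \right)}}{48412 + C} = \frac{106 + \left(38 + 89\right)}{48412 - \frac{1}{15764}} = \frac{106 + 127}{\frac{763166767}{15764}} = 233 \cdot \frac{15764}{763166767} = \frac{3673012}{763166767}$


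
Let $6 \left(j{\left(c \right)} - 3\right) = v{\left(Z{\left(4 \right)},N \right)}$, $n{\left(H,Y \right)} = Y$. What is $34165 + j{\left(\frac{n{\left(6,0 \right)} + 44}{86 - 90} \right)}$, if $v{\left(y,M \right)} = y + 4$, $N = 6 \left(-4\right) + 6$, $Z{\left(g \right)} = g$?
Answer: $\frac{102508}{3} \approx 34169.0$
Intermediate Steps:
$N = -18$ ($N = -24 + 6 = -18$)
$v{\left(y,M \right)} = 4 + y$
$j{\left(c \right)} = \frac{13}{3}$ ($j{\left(c \right)} = 3 + \frac{4 + 4}{6} = 3 + \frac{1}{6} \cdot 8 = 3 + \frac{4}{3} = \frac{13}{3}$)
$34165 + j{\left(\frac{n{\left(6,0 \right)} + 44}{86 - 90} \right)} = 34165 + \frac{13}{3} = \frac{102508}{3}$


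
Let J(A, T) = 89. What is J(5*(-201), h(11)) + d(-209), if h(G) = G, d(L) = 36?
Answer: 125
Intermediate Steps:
J(5*(-201), h(11)) + d(-209) = 89 + 36 = 125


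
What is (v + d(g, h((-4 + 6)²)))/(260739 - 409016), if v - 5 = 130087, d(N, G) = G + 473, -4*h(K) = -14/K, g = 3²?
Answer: -1044527/1186216 ≈ -0.88055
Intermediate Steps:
g = 9
h(K) = 7/(2*K) (h(K) = -(-7)/(2*K) = 7/(2*K))
d(N, G) = 473 + G
v = 130092 (v = 5 + 130087 = 130092)
(v + d(g, h((-4 + 6)²)))/(260739 - 409016) = (130092 + (473 + 7/(2*((-4 + 6)²))))/(260739 - 409016) = (130092 + (473 + 7/(2*(2²))))/(-148277) = (130092 + (473 + (7/2)/4))*(-1/148277) = (130092 + (473 + (7/2)*(¼)))*(-1/148277) = (130092 + (473 + 7/8))*(-1/148277) = (130092 + 3791/8)*(-1/148277) = (1044527/8)*(-1/148277) = -1044527/1186216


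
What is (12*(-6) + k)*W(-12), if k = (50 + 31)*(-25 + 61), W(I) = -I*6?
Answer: 204768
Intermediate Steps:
W(I) = -6*I
k = 2916 (k = 81*36 = 2916)
(12*(-6) + k)*W(-12) = (12*(-6) + 2916)*(-6*(-12)) = (-72 + 2916)*72 = 2844*72 = 204768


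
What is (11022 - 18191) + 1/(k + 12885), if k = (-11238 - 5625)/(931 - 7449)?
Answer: -602205262999/84001293 ≈ -7169.0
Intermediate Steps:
k = 16863/6518 (k = -16863/(-6518) = -16863*(-1/6518) = 16863/6518 ≈ 2.5871)
(11022 - 18191) + 1/(k + 12885) = (11022 - 18191) + 1/(16863/6518 + 12885) = -7169 + 1/(84001293/6518) = -7169 + 6518/84001293 = -602205262999/84001293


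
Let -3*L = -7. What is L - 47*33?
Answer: -4646/3 ≈ -1548.7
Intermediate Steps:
L = 7/3 (L = -⅓*(-7) = 7/3 ≈ 2.3333)
L - 47*33 = 7/3 - 47*33 = 7/3 - 1551 = -4646/3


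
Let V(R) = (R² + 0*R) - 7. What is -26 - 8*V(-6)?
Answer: -258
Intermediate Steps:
V(R) = -7 + R² (V(R) = (R² + 0) - 7 = R² - 7 = -7 + R²)
-26 - 8*V(-6) = -26 - 8*(-7 + (-6)²) = -26 - 8*(-7 + 36) = -26 - 8*29 = -26 - 232 = -258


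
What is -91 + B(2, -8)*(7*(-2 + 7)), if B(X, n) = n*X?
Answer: -651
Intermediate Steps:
B(X, n) = X*n
-91 + B(2, -8)*(7*(-2 + 7)) = -91 + (2*(-8))*(7*(-2 + 7)) = -91 - 112*5 = -91 - 16*35 = -91 - 560 = -651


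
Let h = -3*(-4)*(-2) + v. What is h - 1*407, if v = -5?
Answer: -436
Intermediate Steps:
h = -29 (h = -3*(-4)*(-2) - 5 = 12*(-2) - 5 = -24 - 5 = -29)
h - 1*407 = -29 - 1*407 = -29 - 407 = -436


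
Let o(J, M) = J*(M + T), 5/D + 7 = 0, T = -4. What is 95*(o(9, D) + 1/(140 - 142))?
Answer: -57095/14 ≈ -4078.2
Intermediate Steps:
D = -5/7 (D = 5/(-7 + 0) = 5/(-7) = 5*(-⅐) = -5/7 ≈ -0.71429)
o(J, M) = J*(-4 + M) (o(J, M) = J*(M - 4) = J*(-4 + M))
95*(o(9, D) + 1/(140 - 142)) = 95*(9*(-4 - 5/7) + 1/(140 - 142)) = 95*(9*(-33/7) + 1/(-2)) = 95*(-297/7 - ½) = 95*(-601/14) = -57095/14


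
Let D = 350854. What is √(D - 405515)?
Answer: I*√54661 ≈ 233.8*I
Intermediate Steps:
√(D - 405515) = √(350854 - 405515) = √(-54661) = I*√54661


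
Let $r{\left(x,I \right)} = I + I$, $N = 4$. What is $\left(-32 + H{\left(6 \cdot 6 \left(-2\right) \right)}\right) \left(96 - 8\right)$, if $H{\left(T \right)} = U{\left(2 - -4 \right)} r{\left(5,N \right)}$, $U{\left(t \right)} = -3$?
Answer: $-4928$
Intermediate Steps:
$r{\left(x,I \right)} = 2 I$
$H{\left(T \right)} = -24$ ($H{\left(T \right)} = - 3 \cdot 2 \cdot 4 = \left(-3\right) 8 = -24$)
$\left(-32 + H{\left(6 \cdot 6 \left(-2\right) \right)}\right) \left(96 - 8\right) = \left(-32 - 24\right) \left(96 - 8\right) = - 56 \left(96 - 8\right) = \left(-56\right) 88 = -4928$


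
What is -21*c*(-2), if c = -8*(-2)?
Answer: 672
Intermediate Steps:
c = 16
-21*c*(-2) = -21*16*(-2) = -336*(-2) = 672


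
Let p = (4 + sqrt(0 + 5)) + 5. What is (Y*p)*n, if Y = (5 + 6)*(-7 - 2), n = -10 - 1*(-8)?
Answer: 1782 + 198*sqrt(5) ≈ 2224.7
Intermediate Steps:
p = 9 + sqrt(5) (p = (4 + sqrt(5)) + 5 = 9 + sqrt(5) ≈ 11.236)
n = -2 (n = -10 + 8 = -2)
Y = -99 (Y = 11*(-9) = -99)
(Y*p)*n = -99*(9 + sqrt(5))*(-2) = (-891 - 99*sqrt(5))*(-2) = 1782 + 198*sqrt(5)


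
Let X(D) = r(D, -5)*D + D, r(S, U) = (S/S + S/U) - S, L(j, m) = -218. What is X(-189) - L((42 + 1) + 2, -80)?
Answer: -215126/5 ≈ -43025.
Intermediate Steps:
r(S, U) = 1 - S + S/U (r(S, U) = (1 + S/U) - S = 1 - S + S/U)
X(D) = D + D*(1 - 6*D/5) (X(D) = (1 - D + D/(-5))*D + D = (1 - D + D*(-1/5))*D + D = (1 - D - D/5)*D + D = (1 - 6*D/5)*D + D = D*(1 - 6*D/5) + D = D + D*(1 - 6*D/5))
X(-189) - L((42 + 1) + 2, -80) = (2/5)*(-189)*(5 - 3*(-189)) - 1*(-218) = (2/5)*(-189)*(5 + 567) + 218 = (2/5)*(-189)*572 + 218 = -216216/5 + 218 = -215126/5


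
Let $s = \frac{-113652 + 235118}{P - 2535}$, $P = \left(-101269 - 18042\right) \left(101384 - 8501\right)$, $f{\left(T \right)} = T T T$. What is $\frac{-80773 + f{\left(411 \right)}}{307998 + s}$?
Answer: $\frac{384243671331700092}{1706611704765119} \approx 225.15$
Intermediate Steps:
$f{\left(T \right)} = T^{3}$ ($f{\left(T \right)} = T^{2} T = T^{3}$)
$P = -11081963613$ ($P = \left(-119311\right) 92883 = -11081963613$)
$s = - \frac{60733}{5540983074}$ ($s = \frac{-113652 + 235118}{-11081963613 - 2535} = \frac{121466}{-11081966148} = 121466 \left(- \frac{1}{11081966148}\right) = - \frac{60733}{5540983074} \approx -1.0961 \cdot 10^{-5}$)
$\frac{-80773 + f{\left(411 \right)}}{307998 + s} = \frac{-80773 + 411^{3}}{307998 - \frac{60733}{5540983074}} = \frac{-80773 + 69426531}{\frac{1706611704765119}{5540983074}} = 69345758 \cdot \frac{5540983074}{1706611704765119} = \frac{384243671331700092}{1706611704765119}$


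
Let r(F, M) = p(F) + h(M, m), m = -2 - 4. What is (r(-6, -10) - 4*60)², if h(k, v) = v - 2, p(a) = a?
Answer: 64516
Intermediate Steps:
m = -6
h(k, v) = -2 + v
r(F, M) = -8 + F (r(F, M) = F + (-2 - 6) = F - 8 = -8 + F)
(r(-6, -10) - 4*60)² = ((-8 - 6) - 4*60)² = (-14 - 240)² = (-254)² = 64516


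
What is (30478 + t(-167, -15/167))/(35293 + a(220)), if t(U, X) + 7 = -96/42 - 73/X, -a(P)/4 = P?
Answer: 3284552/3613365 ≈ 0.90900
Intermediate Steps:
a(P) = -4*P
t(U, X) = -65/7 - 73/X (t(U, X) = -7 + (-96/42 - 73/X) = -7 + (-96*1/42 - 73/X) = -7 + (-16/7 - 73/X) = -65/7 - 73/X)
(30478 + t(-167, -15/167))/(35293 + a(220)) = (30478 + (-65/7 - 73/((-15/167))))/(35293 - 4*220) = (30478 + (-65/7 - 73/((-15*1/167))))/(35293 - 880) = (30478 + (-65/7 - 73/(-15/167)))/34413 = (30478 + (-65/7 - 73*(-167/15)))*(1/34413) = (30478 + (-65/7 + 12191/15))*(1/34413) = (30478 + 84362/105)*(1/34413) = (3284552/105)*(1/34413) = 3284552/3613365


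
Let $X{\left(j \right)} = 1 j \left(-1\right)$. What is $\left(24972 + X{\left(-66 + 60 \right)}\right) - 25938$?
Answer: $-960$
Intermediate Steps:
$X{\left(j \right)} = - j$ ($X{\left(j \right)} = j \left(-1\right) = - j$)
$\left(24972 + X{\left(-66 + 60 \right)}\right) - 25938 = \left(24972 - \left(-66 + 60\right)\right) - 25938 = \left(24972 - -6\right) - 25938 = \left(24972 + 6\right) - 25938 = 24978 - 25938 = -960$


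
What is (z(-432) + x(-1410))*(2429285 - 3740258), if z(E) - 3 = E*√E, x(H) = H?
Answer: 1844539011 + 6796084032*I*√3 ≈ 1.8445e+9 + 1.1771e+10*I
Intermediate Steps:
z(E) = 3 + E^(3/2) (z(E) = 3 + E*√E = 3 + E^(3/2))
(z(-432) + x(-1410))*(2429285 - 3740258) = ((3 + (-432)^(3/2)) - 1410)*(2429285 - 3740258) = ((3 - 5184*I*√3) - 1410)*(-1310973) = (-1407 - 5184*I*√3)*(-1310973) = 1844539011 + 6796084032*I*√3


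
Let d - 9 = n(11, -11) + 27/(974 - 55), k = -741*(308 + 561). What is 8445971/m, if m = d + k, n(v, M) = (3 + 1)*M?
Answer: -7761847349/591802889 ≈ -13.116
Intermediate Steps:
k = -643929 (k = -741*869 = -643929)
n(v, M) = 4*M
d = -32138/919 (d = 9 + (4*(-11) + 27/(974 - 55)) = 9 + (-44 + 27/919) = 9 - 40409/919 = -32138/919 ≈ -34.971)
m = -591802889/919 (m = -32138/919 - 643929 = -591802889/919 ≈ -6.4396e+5)
8445971/m = 8445971/(-591802889/919) = 8445971*(-919/591802889) = -7761847349/591802889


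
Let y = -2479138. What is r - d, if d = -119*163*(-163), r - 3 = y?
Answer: -5640846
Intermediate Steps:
r = -2479135 (r = 3 - 2479138 = -2479135)
d = 3161711 (d = -19397*(-163) = 3161711)
r - d = -2479135 - 1*3161711 = -2479135 - 3161711 = -5640846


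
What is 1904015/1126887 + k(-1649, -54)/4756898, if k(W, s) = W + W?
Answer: 4526744336072/2680243258263 ≈ 1.6889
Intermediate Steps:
k(W, s) = 2*W
1904015/1126887 + k(-1649, -54)/4756898 = 1904015/1126887 + (2*(-1649))/4756898 = 1904015*(1/1126887) - 3298*1/4756898 = 1904015/1126887 - 1649/2378449 = 4526744336072/2680243258263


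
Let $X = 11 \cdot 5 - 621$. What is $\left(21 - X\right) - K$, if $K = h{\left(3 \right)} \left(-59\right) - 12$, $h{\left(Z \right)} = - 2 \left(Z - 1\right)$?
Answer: $363$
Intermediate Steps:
$h{\left(Z \right)} = 2 - 2 Z$ ($h{\left(Z \right)} = - 2 \left(-1 + Z\right) = 2 - 2 Z$)
$X = -566$ ($X = 55 - 621 = -566$)
$K = 224$ ($K = \left(2 - 6\right) \left(-59\right) - 12 = \left(-4\right) \left(-59\right) - 12 = 236 - 12 = 224$)
$\left(21 - X\right) - K = \left(21 - -566\right) - 224 = \left(21 + 566\right) - 224 = 587 - 224 = 363$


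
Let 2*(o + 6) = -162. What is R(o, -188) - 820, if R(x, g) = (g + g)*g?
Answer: 69868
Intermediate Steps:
o = -87 (o = -6 + (1/2)*(-162) = -6 - 81 = -87)
R(x, g) = 2*g**2 (R(x, g) = (2*g)*g = 2*g**2)
R(o, -188) - 820 = 2*(-188)**2 - 820 = 2*35344 - 820 = 70688 - 820 = 69868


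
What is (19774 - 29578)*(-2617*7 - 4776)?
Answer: 226423380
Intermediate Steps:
(19774 - 29578)*(-2617*7 - 4776) = -9804*(-18319 - 4776) = -9804*(-23095) = 226423380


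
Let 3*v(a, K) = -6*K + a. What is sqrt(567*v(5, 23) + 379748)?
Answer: sqrt(354611) ≈ 595.49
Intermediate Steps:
v(a, K) = -2*K + a/3 (v(a, K) = (-6*K + a)/3 = (a - 6*K)/3 = -2*K + a/3)
sqrt(567*v(5, 23) + 379748) = sqrt(567*(-2*23 + (1/3)*5) + 379748) = sqrt(567*(-46 + 5/3) + 379748) = sqrt(567*(-133/3) + 379748) = sqrt(-25137 + 379748) = sqrt(354611)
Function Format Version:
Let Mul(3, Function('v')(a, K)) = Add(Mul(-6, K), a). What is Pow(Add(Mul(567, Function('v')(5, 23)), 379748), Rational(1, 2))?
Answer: Pow(354611, Rational(1, 2)) ≈ 595.49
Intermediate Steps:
Function('v')(a, K) = Add(Mul(-2, K), Mul(Rational(1, 3), a)) (Function('v')(a, K) = Mul(Rational(1, 3), Add(Mul(-6, K), a)) = Mul(Rational(1, 3), Add(a, Mul(-6, K))) = Add(Mul(-2, K), Mul(Rational(1, 3), a)))
Pow(Add(Mul(567, Function('v')(5, 23)), 379748), Rational(1, 2)) = Pow(Add(Mul(567, Add(Mul(-2, 23), Mul(Rational(1, 3), 5))), 379748), Rational(1, 2)) = Pow(Add(Mul(567, Add(-46, Rational(5, 3))), 379748), Rational(1, 2)) = Pow(Add(Mul(567, Rational(-133, 3)), 379748), Rational(1, 2)) = Pow(Add(-25137, 379748), Rational(1, 2)) = Pow(354611, Rational(1, 2))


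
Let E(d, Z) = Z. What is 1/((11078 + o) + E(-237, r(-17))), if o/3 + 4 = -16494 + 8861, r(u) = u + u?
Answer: -1/11867 ≈ -8.4267e-5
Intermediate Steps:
r(u) = 2*u
o = -22911 (o = -12 + 3*(-16494 + 8861) = -12 + 3*(-7633) = -12 - 22899 = -22911)
1/((11078 + o) + E(-237, r(-17))) = 1/((11078 - 22911) + 2*(-17)) = 1/(-11833 - 34) = 1/(-11867) = -1/11867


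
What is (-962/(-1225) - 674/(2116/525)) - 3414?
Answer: -4640430029/1296050 ≈ -3580.4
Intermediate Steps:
(-962/(-1225) - 674/(2116/525)) - 3414 = (-962*(-1/1225) - 674/(2116*(1/525))) - 3414 = (962/1225 - 674/2116/525) - 3414 = (962/1225 - 674*525/2116) - 3414 = (962/1225 - 176925/1058) - 3414 = -215715329/1296050 - 3414 = -4640430029/1296050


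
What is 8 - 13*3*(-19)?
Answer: 749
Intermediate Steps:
8 - 13*3*(-19) = 8 - 39*(-19) = 8 + 741 = 749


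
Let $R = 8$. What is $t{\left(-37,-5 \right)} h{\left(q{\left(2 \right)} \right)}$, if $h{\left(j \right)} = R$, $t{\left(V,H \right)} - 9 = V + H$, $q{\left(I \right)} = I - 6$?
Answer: $-264$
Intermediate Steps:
$q{\left(I \right)} = -6 + I$ ($q{\left(I \right)} = I - 6 = -6 + I$)
$t{\left(V,H \right)} = 9 + H + V$ ($t{\left(V,H \right)} = 9 + \left(V + H\right) = 9 + \left(H + V\right) = 9 + H + V$)
$h{\left(j \right)} = 8$
$t{\left(-37,-5 \right)} h{\left(q{\left(2 \right)} \right)} = \left(9 - 5 - 37\right) 8 = \left(-33\right) 8 = -264$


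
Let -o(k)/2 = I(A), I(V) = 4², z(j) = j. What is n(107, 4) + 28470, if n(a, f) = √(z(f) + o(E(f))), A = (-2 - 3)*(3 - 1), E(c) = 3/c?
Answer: 28470 + 2*I*√7 ≈ 28470.0 + 5.2915*I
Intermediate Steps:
A = -10 (A = -5*2 = -10)
I(V) = 16
o(k) = -32 (o(k) = -2*16 = -32)
n(a, f) = √(-32 + f) (n(a, f) = √(f - 32) = √(-32 + f))
n(107, 4) + 28470 = √(-32 + 4) + 28470 = √(-28) + 28470 = 2*I*√7 + 28470 = 28470 + 2*I*√7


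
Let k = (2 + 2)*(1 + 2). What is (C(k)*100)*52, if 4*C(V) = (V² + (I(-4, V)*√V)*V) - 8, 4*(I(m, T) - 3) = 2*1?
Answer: 176800 + 109200*√3 ≈ 3.6594e+5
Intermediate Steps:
I(m, T) = 7/2 (I(m, T) = 3 + (2*1)/4 = 3 + (¼)*2 = 3 + ½ = 7/2)
k = 12 (k = 4*3 = 12)
C(V) = -2 + V²/4 + 7*V^(3/2)/8 (C(V) = ((V² + (7*√V/2)*V) - 8)/4 = ((V² + 7*V^(3/2)/2) - 8)/4 = (-8 + V² + 7*V^(3/2)/2)/4 = -2 + V²/4 + 7*V^(3/2)/8)
(C(k)*100)*52 = ((-2 + (¼)*12² + 7*12^(3/2)/8)*100)*52 = ((-2 + (¼)*144 + 7*(24*√3)/8)*100)*52 = ((-2 + 36 + 21*√3)*100)*52 = ((34 + 21*√3)*100)*52 = (3400 + 2100*√3)*52 = 176800 + 109200*√3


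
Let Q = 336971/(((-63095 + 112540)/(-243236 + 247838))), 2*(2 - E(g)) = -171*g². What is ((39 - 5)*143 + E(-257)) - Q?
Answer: 555830089531/98890 ≈ 5.6207e+6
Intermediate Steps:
E(g) = 2 + 171*g²/2 (E(g) = 2 - (-171)*g²/2 = 2 + 171*g²/2)
Q = 1550740542/49445 (Q = 336971/((49445/4602)) = 336971/((49445*(1/4602))) = 336971/(49445/4602) = 336971*(4602/49445) = 1550740542/49445 ≈ 31363.)
((39 - 5)*143 + E(-257)) - Q = ((39 - 5)*143 + (2 + (171/2)*(-257)²)) - 1*1550740542/49445 = (34*143 + (2 + (171/2)*66049)) - 1550740542/49445 = (4862 + (2 + 11294379/2)) - 1550740542/49445 = (4862 + 11294383/2) - 1550740542/49445 = 11304107/2 - 1550740542/49445 = 555830089531/98890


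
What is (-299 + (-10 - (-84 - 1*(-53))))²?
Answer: 77284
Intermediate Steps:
(-299 + (-10 - (-84 - 1*(-53))))² = (-299 + (-10 - (-84 + 53)))² = (-299 + (-10 - 1*(-31)))² = (-299 + (-10 + 31))² = (-299 + 21)² = (-278)² = 77284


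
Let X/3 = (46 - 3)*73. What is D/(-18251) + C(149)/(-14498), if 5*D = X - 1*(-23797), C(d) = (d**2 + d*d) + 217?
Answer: -4553243417/1323014990 ≈ -3.4416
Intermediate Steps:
X = 9417 (X = 3*((46 - 3)*73) = 3*(43*73) = 3*3139 = 9417)
C(d) = 217 + 2*d**2 (C(d) = (d**2 + d**2) + 217 = 2*d**2 + 217 = 217 + 2*d**2)
D = 33214/5 (D = (9417 - 1*(-23797))/5 = (9417 + 23797)/5 = (1/5)*33214 = 33214/5 ≈ 6642.8)
D/(-18251) + C(149)/(-14498) = (33214/5)/(-18251) + (217 + 2*149**2)/(-14498) = (33214/5)*(-1/18251) + (217 + 2*22201)*(-1/14498) = -33214/91255 + (217 + 44402)*(-1/14498) = -33214/91255 + 44619*(-1/14498) = -33214/91255 - 44619/14498 = -4553243417/1323014990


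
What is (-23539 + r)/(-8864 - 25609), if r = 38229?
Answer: -14690/34473 ≈ -0.42613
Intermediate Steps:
(-23539 + r)/(-8864 - 25609) = (-23539 + 38229)/(-8864 - 25609) = 14690/(-34473) = 14690*(-1/34473) = -14690/34473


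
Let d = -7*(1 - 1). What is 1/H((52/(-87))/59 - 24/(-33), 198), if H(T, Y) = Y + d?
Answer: 1/198 ≈ 0.0050505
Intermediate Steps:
d = 0 (d = -7*0 = 0)
H(T, Y) = Y (H(T, Y) = Y + 0 = Y)
1/H((52/(-87))/59 - 24/(-33), 198) = 1/198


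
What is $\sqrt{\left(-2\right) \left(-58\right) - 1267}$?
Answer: $i \sqrt{1151} \approx 33.926 i$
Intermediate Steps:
$\sqrt{\left(-2\right) \left(-58\right) - 1267} = \sqrt{116 - 1267} = \sqrt{-1151} = i \sqrt{1151}$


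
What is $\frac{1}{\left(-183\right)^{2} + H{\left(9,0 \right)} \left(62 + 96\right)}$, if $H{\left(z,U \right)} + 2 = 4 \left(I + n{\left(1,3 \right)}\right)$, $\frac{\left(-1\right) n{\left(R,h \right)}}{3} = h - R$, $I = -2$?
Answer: $\frac{1}{28117} \approx 3.5566 \cdot 10^{-5}$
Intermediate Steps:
$n{\left(R,h \right)} = - 3 h + 3 R$ ($n{\left(R,h \right)} = - 3 \left(h - R\right) = - 3 h + 3 R$)
$H{\left(z,U \right)} = -34$ ($H{\left(z,U \right)} = -2 + 4 \left(-2 + \left(\left(-3\right) 3 + 3 \cdot 1\right)\right) = -2 + 4 \left(-2 + \left(-9 + 3\right)\right) = -2 + 4 \left(-2 - 6\right) = -2 + 4 \left(-8\right) = -2 - 32 = -34$)
$\frac{1}{\left(-183\right)^{2} + H{\left(9,0 \right)} \left(62 + 96\right)} = \frac{1}{\left(-183\right)^{2} - 34 \left(62 + 96\right)} = \frac{1}{33489 - 5372} = \frac{1}{28117}$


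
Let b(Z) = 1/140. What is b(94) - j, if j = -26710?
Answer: 3739401/140 ≈ 26710.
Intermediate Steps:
b(Z) = 1/140
b(94) - j = 1/140 - 1*(-26710) = 1/140 + 26710 = 3739401/140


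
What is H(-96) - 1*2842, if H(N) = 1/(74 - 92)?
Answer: -51157/18 ≈ -2842.1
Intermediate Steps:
H(N) = -1/18 (H(N) = 1/(-18) = -1/18)
H(-96) - 1*2842 = -1/18 - 1*2842 = -1/18 - 2842 = -51157/18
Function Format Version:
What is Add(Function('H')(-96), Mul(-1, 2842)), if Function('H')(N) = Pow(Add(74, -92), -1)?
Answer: Rational(-51157, 18) ≈ -2842.1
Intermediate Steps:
Function('H')(N) = Rational(-1, 18) (Function('H')(N) = Pow(-18, -1) = Rational(-1, 18))
Add(Function('H')(-96), Mul(-1, 2842)) = Add(Rational(-1, 18), Mul(-1, 2842)) = Add(Rational(-1, 18), -2842) = Rational(-51157, 18)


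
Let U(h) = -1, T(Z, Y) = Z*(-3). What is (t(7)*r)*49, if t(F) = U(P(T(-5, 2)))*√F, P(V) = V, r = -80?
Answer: 3920*√7 ≈ 10371.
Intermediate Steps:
T(Z, Y) = -3*Z
t(F) = -√F
(t(7)*r)*49 = (-√7*(-80))*49 = (80*√7)*49 = 3920*√7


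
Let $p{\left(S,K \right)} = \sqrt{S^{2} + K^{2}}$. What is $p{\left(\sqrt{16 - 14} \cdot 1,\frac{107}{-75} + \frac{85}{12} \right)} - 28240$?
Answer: $-28240 + \frac{\sqrt{3059809}}{300} \approx -28234.0$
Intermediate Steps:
$p{\left(S,K \right)} = \sqrt{K^{2} + S^{2}}$
$p{\left(\sqrt{16 - 14} \cdot 1,\frac{107}{-75} + \frac{85}{12} \right)} - 28240 = \sqrt{\left(\frac{107}{-75} + \frac{85}{12}\right)^{2} + \left(\sqrt{16 - 14} \cdot 1\right)^{2}} - 28240 = \sqrt{\left(107 \left(- \frac{1}{75}\right) + 85 \cdot \frac{1}{12}\right)^{2} + \left(\sqrt{2} \cdot 1\right)^{2}} - 28240 = \sqrt{\left(- \frac{107}{75} + \frac{85}{12}\right)^{2} + \left(\sqrt{2}\right)^{2}} - 28240 = \sqrt{\left(\frac{1697}{300}\right)^{2} + 2} - 28240 = \sqrt{\frac{2879809}{90000} + 2} - 28240 = \sqrt{\frac{3059809}{90000}} - 28240 = \frac{\sqrt{3059809}}{300} - 28240 = -28240 + \frac{\sqrt{3059809}}{300}$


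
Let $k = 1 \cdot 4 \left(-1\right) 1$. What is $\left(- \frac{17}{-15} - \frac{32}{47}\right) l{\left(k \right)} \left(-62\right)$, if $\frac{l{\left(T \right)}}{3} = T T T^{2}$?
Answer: $- \frac{5063168}{235} \approx -21545.0$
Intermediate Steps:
$k = -4$ ($k = 1 \left(-4\right) 1 = \left(-4\right) 1 = -4$)
$l{\left(T \right)} = 3 T^{4}$ ($l{\left(T \right)} = 3 T T T^{2} = 3 T^{2} T^{2} = 3 T^{4}$)
$\left(- \frac{17}{-15} - \frac{32}{47}\right) l{\left(k \right)} \left(-62\right) = \left(- \frac{17}{-15} - \frac{32}{47}\right) 3 \left(-4\right)^{4} \left(-62\right) = \left(\left(-17\right) \left(- \frac{1}{15}\right) - \frac{32}{47}\right) 3 \cdot 256 \left(-62\right) = \left(\frac{17}{15} - \frac{32}{47}\right) 768 \left(-62\right) = \frac{319}{705} \cdot 768 \left(-62\right) = \frac{81664}{235} \left(-62\right) = - \frac{5063168}{235}$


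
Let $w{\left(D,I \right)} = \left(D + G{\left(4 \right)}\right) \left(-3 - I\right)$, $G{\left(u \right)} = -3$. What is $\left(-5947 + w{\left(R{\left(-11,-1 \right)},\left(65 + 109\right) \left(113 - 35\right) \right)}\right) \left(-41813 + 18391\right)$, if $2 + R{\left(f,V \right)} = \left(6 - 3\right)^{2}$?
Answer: $1411105234$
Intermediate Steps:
$R{\left(f,V \right)} = 7$ ($R{\left(f,V \right)} = -2 + \left(6 - 3\right)^{2} = -2 + 3^{2} = -2 + 9 = 7$)
$w{\left(D,I \right)} = \left(-3 + D\right) \left(-3 - I\right)$ ($w{\left(D,I \right)} = \left(D - 3\right) \left(-3 - I\right) = \left(-3 + D\right) \left(-3 - I\right)$)
$\left(-5947 + w{\left(R{\left(-11,-1 \right)},\left(65 + 109\right) \left(113 - 35\right) \right)}\right) \left(-41813 + 18391\right) = \left(-5947 + \left(9 - 21 + 3 \left(65 + 109\right) \left(113 - 35\right) - 7 \left(65 + 109\right) \left(113 - 35\right)\right)\right) \left(-41813 + 18391\right) = \left(-5947 + \left(9 - 21 + 3 \cdot 174 \cdot 78 - 7 \cdot 174 \cdot 78\right)\right) \left(-23422\right) = \left(-5947 + \left(9 - 21 + 3 \cdot 13572 - 7 \cdot 13572\right)\right) \left(-23422\right) = \left(-5947 + \left(9 - 21 + 40716 - 95004\right)\right) \left(-23422\right) = \left(-5947 - 54300\right) \left(-23422\right) = \left(-60247\right) \left(-23422\right) = 1411105234$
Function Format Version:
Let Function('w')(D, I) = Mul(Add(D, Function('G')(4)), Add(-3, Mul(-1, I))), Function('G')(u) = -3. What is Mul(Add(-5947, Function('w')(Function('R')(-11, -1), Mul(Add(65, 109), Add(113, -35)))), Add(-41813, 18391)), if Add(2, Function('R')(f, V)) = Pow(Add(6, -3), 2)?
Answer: 1411105234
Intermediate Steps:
Function('R')(f, V) = 7 (Function('R')(f, V) = Add(-2, Pow(Add(6, -3), 2)) = Add(-2, Pow(3, 2)) = Add(-2, 9) = 7)
Function('w')(D, I) = Mul(Add(-3, D), Add(-3, Mul(-1, I))) (Function('w')(D, I) = Mul(Add(D, -3), Add(-3, Mul(-1, I))) = Mul(Add(-3, D), Add(-3, Mul(-1, I))))
Mul(Add(-5947, Function('w')(Function('R')(-11, -1), Mul(Add(65, 109), Add(113, -35)))), Add(-41813, 18391)) = Mul(Add(-5947, Add(9, Mul(-3, 7), Mul(3, Mul(Add(65, 109), Add(113, -35))), Mul(-1, 7, Mul(Add(65, 109), Add(113, -35))))), Add(-41813, 18391)) = Mul(Add(-5947, Add(9, -21, Mul(3, Mul(174, 78)), Mul(-1, 7, Mul(174, 78)))), -23422) = Mul(Add(-5947, Add(9, -21, Mul(3, 13572), Mul(-1, 7, 13572))), -23422) = Mul(Add(-5947, Add(9, -21, 40716, -95004)), -23422) = Mul(Add(-5947, -54300), -23422) = Mul(-60247, -23422) = 1411105234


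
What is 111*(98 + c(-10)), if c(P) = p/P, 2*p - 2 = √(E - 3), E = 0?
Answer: 108669/10 - 111*I*√3/20 ≈ 10867.0 - 9.6129*I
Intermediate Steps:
p = 1 + I*√3/2 (p = 1 + √(0 - 3)/2 = 1 + √(-3)/2 = 1 + (I*√3)/2 = 1 + I*√3/2 ≈ 1.0 + 0.86602*I)
c(P) = (1 + I*√3/2)/P
111*(98 + c(-10)) = 111*(98 + (½)*(2 + I*√3)/(-10)) = 111*(98 + (½)*(-⅒)*(2 + I*√3)) = 111*(98 + (-⅒ - I*√3/20)) = 111*(979/10 - I*√3/20) = 108669/10 - 111*I*√3/20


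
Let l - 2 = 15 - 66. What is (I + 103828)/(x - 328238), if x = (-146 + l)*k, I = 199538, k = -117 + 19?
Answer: -151683/154564 ≈ -0.98136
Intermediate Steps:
k = -98
l = -49 (l = 2 + (15 - 66) = 2 - 51 = -49)
x = 19110 (x = (-146 - 49)*(-98) = -195*(-98) = 19110)
(I + 103828)/(x - 328238) = (199538 + 103828)/(19110 - 328238) = 303366/(-309128) = 303366*(-1/309128) = -151683/154564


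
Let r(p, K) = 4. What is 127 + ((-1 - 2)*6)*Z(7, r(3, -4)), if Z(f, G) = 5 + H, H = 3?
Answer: -17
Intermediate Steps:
Z(f, G) = 8 (Z(f, G) = 5 + 3 = 8)
127 + ((-1 - 2)*6)*Z(7, r(3, -4)) = 127 + ((-1 - 2)*6)*8 = 127 - 3*6*8 = 127 - 18*8 = 127 - 144 = -17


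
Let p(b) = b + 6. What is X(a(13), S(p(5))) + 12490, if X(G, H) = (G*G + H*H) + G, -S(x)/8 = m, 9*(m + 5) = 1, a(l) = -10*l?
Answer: 2493964/81 ≈ 30790.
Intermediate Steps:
p(b) = 6 + b
m = -44/9 (m = -5 + (⅑)*1 = -5 + ⅑ = -44/9 ≈ -4.8889)
S(x) = 352/9 (S(x) = -8*(-44/9) = 352/9)
X(G, H) = G + G² + H² (X(G, H) = (G² + H²) + G = G + G² + H²)
X(a(13), S(p(5))) + 12490 = (-10*13 + (-10*13)² + (352/9)²) + 12490 = (-130 + (-130)² + 123904/81) + 12490 = (-130 + 16900 + 123904/81) + 12490 = 1482274/81 + 12490 = 2493964/81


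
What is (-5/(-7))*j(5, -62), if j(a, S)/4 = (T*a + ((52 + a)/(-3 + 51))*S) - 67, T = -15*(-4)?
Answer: 6375/14 ≈ 455.36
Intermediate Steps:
T = 60
j(a, S) = -268 + 240*a + 4*S*(13/12 + a/48) (j(a, S) = 4*((60*a + ((52 + a)/(-3 + 51))*S) - 67) = 4*((60*a + ((52 + a)/48)*S) - 67) = 4*((60*a + ((52 + a)*(1/48))*S) - 67) = 4*((60*a + (13/12 + a/48)*S) - 67) = 4*((60*a + S*(13/12 + a/48)) - 67) = 4*(-67 + 60*a + S*(13/12 + a/48)) = -268 + 240*a + 4*S*(13/12 + a/48))
(-5/(-7))*j(5, -62) = (-5/(-7))*(-268 + 240*5 + (13/3)*(-62) + (1/12)*(-62)*5) = (-5*(-1/7))*(-268 + 1200 - 806/3 - 155/6) = (5/7)*(1275/2) = 6375/14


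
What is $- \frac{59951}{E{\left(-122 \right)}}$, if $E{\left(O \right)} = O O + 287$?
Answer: $- \frac{59951}{15171} \approx -3.9517$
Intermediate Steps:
$E{\left(O \right)} = 287 + O^{2}$ ($E{\left(O \right)} = O^{2} + 287 = 287 + O^{2}$)
$- \frac{59951}{E{\left(-122 \right)}} = - \frac{59951}{287 + \left(-122\right)^{2}} = - \frac{59951}{287 + 14884} = - \frac{59951}{15171}$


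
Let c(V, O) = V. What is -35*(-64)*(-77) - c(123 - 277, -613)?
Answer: -172326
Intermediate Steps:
-35*(-64)*(-77) - c(123 - 277, -613) = -35*(-64)*(-77) - (123 - 277) = 2240*(-77) - 1*(-154) = -172480 + 154 = -172326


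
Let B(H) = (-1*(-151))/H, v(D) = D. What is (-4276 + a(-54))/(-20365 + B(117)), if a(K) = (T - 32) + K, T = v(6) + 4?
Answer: 254592/1191277 ≈ 0.21371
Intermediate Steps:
B(H) = 151/H
T = 10 (T = 6 + 4 = 10)
a(K) = -22 + K (a(K) = (10 - 32) + K = -22 + K)
(-4276 + a(-54))/(-20365 + B(117)) = (-4276 + (-22 - 54))/(-20365 + 151/117) = (-4276 - 76)/(-20365 + 151*(1/117)) = -4352/(-20365 + 151/117) = -4352/(-2382554/117) = -4352*(-117/2382554) = 254592/1191277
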